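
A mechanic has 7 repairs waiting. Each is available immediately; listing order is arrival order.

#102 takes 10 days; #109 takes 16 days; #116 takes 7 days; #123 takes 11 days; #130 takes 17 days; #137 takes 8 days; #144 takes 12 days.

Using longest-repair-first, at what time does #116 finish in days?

LPT (decreasing processing time): #130 #109 #144 #123 #102 #137 #116.
#130: 0→17
#109: 17→33
#144: 33→45
#123: 45→56
#102: 56→66
#137: 66→74
#116: 74→81

81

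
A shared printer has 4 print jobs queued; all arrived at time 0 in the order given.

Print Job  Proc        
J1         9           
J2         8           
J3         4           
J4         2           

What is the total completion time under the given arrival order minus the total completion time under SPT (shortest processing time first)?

FIFO (arrival order): J1 J2 J3 J4.
J1: 0→9
J2: 9→17
J3: 17→21
J4: 21→23
Sum = 9+17+21+23 = 70.
SPT (increasing processing time): J4 J3 J2 J1.
J4: 0→2
J3: 2→6
J2: 6→14
J1: 14→23
Sum = 2+6+14+23 = 45.
Difference = 70 − 45 = 25.

25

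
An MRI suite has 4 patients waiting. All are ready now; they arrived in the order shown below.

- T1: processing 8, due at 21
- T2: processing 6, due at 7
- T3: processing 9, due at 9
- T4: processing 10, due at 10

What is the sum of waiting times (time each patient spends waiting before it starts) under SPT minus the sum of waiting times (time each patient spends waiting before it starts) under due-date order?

-3

SPT (increasing processing time): T2 T1 T3 T4.
T2: waits 0, runs 0→6
T1: waits 6, runs 6→14
T3: waits 14, runs 14→23
T4: waits 23, runs 23→33
Sum = 0+6+14+23 = 43.
EDD (increasing due date): T2 T3 T4 T1.
T2: waits 0, runs 0→6
T3: waits 6, runs 6→15
T4: waits 15, runs 15→25
T1: waits 25, runs 25→33
Sum = 0+6+15+25 = 46.
Difference = 43 − 46 = -3.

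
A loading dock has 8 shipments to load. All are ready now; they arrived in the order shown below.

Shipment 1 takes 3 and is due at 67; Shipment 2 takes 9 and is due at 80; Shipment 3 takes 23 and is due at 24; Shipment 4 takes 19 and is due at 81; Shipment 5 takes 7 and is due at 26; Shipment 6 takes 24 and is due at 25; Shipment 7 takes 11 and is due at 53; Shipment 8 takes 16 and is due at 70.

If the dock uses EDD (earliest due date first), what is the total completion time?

EDD (increasing due date): Shipment 3 Shipment 6 Shipment 5 Shipment 7 Shipment 1 Shipment 8 Shipment 2 Shipment 4.
Shipment 3: 0→23
Shipment 6: 23→47
Shipment 5: 47→54
Shipment 7: 54→65
Shipment 1: 65→68
Shipment 8: 68→84
Shipment 2: 84→93
Shipment 4: 93→112
Sum = 23+47+54+65+68+84+93+112 = 546.

546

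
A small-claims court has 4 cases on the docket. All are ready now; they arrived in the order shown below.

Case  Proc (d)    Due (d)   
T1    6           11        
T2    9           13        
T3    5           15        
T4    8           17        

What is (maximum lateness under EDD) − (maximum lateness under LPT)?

EDD (increasing due date): T1 T2 T3 T4.
T1: 0→6, due 11, lateness -5
T2: 6→15, due 13, lateness 2
T3: 15→20, due 15, lateness 5
T4: 20→28, due 17, lateness 11
Maximum = 11.
LPT (decreasing processing time): T2 T4 T1 T3.
T2: 0→9, due 13, lateness -4
T4: 9→17, due 17, lateness 0
T1: 17→23, due 11, lateness 12
T3: 23→28, due 15, lateness 13
Maximum = 13.
Difference = 11 − 13 = -2.

-2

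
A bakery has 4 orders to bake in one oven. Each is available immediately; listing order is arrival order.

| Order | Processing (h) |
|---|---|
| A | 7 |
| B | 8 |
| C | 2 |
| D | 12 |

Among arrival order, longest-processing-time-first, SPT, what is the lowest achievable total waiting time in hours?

FIFO (arrival order): A B C D.
A: waits 0, runs 0→7
B: waits 7, runs 7→15
C: waits 15, runs 15→17
D: waits 17, runs 17→29
Sum = 0+7+15+17 = 39.
LPT (decreasing processing time): D B A C.
D: waits 0, runs 0→12
B: waits 12, runs 12→20
A: waits 20, runs 20→27
C: waits 27, runs 27→29
Sum = 0+12+20+27 = 59.
SPT (increasing processing time): C A B D.
C: waits 0, runs 0→2
A: waits 2, runs 2→9
B: waits 9, runs 9→17
D: waits 17, runs 17→29
Sum = 0+2+9+17 = 28.
FIFO 39, LPT 59, SPT 28 → minimum 28.

28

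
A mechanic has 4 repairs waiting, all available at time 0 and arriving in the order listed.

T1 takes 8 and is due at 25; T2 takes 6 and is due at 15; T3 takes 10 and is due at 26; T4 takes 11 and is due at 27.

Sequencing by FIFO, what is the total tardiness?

FIFO (arrival order): T1 T2 T3 T4.
T1: 0→8, due 25, tardiness 0
T2: 8→14, due 15, tardiness 0
T3: 14→24, due 26, tardiness 0
T4: 24→35, due 27, tardiness 8
Sum = 0+0+0+8 = 8.

8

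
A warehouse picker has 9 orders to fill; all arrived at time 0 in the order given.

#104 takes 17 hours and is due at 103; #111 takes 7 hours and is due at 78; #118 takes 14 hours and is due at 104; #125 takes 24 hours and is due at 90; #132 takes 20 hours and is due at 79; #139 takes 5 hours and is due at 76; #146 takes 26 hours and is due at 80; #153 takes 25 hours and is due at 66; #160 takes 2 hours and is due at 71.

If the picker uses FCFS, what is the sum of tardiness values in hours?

FIFO (arrival order): #104 #111 #118 #125 #132 #139 #146 #153 #160.
#104: 0→17, due 103, tardiness 0
#111: 17→24, due 78, tardiness 0
#118: 24→38, due 104, tardiness 0
#125: 38→62, due 90, tardiness 0
#132: 62→82, due 79, tardiness 3
#139: 82→87, due 76, tardiness 11
#146: 87→113, due 80, tardiness 33
#153: 113→138, due 66, tardiness 72
#160: 138→140, due 71, tardiness 69
Sum = 0+0+0+0+3+11+33+72+69 = 188.

188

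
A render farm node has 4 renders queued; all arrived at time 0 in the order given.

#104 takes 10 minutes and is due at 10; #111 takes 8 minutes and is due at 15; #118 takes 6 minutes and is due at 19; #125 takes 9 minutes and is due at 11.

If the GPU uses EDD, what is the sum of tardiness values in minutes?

34

EDD (increasing due date): #104 #125 #111 #118.
#104: 0→10, due 10, tardiness 0
#125: 10→19, due 11, tardiness 8
#111: 19→27, due 15, tardiness 12
#118: 27→33, due 19, tardiness 14
Sum = 0+8+12+14 = 34.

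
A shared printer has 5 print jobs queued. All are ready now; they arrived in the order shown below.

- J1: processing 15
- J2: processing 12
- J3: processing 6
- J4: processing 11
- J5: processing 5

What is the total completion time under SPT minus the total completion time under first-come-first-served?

-47

SPT (increasing processing time): J5 J3 J4 J2 J1.
J5: 0→5
J3: 5→11
J4: 11→22
J2: 22→34
J1: 34→49
Sum = 5+11+22+34+49 = 121.
FIFO (arrival order): J1 J2 J3 J4 J5.
J1: 0→15
J2: 15→27
J3: 27→33
J4: 33→44
J5: 44→49
Sum = 15+27+33+44+49 = 168.
Difference = 121 − 168 = -47.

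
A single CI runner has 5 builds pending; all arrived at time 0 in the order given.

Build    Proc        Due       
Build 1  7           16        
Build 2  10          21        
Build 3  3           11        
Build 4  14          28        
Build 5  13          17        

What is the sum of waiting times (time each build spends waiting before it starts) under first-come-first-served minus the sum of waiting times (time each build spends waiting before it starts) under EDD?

FIFO (arrival order): Build 1 Build 2 Build 3 Build 4 Build 5.
Build 1: waits 0, runs 0→7
Build 2: waits 7, runs 7→17
Build 3: waits 17, runs 17→20
Build 4: waits 20, runs 20→34
Build 5: waits 34, runs 34→47
Sum = 0+7+17+20+34 = 78.
EDD (increasing due date): Build 3 Build 1 Build 5 Build 2 Build 4.
Build 3: waits 0, runs 0→3
Build 1: waits 3, runs 3→10
Build 5: waits 10, runs 10→23
Build 2: waits 23, runs 23→33
Build 4: waits 33, runs 33→47
Sum = 0+3+10+23+33 = 69.
Difference = 78 − 69 = 9.

9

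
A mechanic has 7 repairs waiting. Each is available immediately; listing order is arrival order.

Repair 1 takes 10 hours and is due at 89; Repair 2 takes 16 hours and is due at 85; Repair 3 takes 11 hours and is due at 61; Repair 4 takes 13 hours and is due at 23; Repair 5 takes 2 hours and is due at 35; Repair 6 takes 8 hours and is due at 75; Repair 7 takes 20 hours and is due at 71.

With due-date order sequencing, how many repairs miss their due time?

0

EDD (increasing due date): Repair 4 Repair 5 Repair 3 Repair 7 Repair 6 Repair 2 Repair 1.
Repair 4: 0→13, due 23, tardiness 0
Repair 5: 13→15, due 35, tardiness 0
Repair 3: 15→26, due 61, tardiness 0
Repair 7: 26→46, due 71, tardiness 0
Repair 6: 46→54, due 75, tardiness 0
Repair 2: 54→70, due 85, tardiness 0
Repair 1: 70→80, due 89, tardiness 0
Late repairs: 0.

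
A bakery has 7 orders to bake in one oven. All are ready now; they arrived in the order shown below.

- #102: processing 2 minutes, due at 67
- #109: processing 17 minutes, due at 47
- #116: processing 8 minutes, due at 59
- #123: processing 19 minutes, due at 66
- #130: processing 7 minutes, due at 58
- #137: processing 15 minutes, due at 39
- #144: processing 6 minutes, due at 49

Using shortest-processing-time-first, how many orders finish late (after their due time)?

SPT (increasing processing time): #102 #144 #130 #116 #137 #109 #123.
#102: 0→2, due 67, tardiness 0
#144: 2→8, due 49, tardiness 0
#130: 8→15, due 58, tardiness 0
#116: 15→23, due 59, tardiness 0
#137: 23→38, due 39, tardiness 0
#109: 38→55, due 47, tardiness 8
#123: 55→74, due 66, tardiness 8
Late orders: 2.

2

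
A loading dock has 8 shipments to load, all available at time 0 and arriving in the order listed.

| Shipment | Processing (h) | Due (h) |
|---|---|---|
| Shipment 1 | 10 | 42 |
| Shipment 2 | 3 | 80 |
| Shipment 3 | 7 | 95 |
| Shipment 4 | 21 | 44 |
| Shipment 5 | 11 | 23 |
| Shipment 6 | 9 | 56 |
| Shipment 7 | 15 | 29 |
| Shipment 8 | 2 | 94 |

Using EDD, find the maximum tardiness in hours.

EDD (increasing due date): Shipment 5 Shipment 7 Shipment 1 Shipment 4 Shipment 6 Shipment 2 Shipment 8 Shipment 3.
Shipment 5: 0→11, due 23, tardiness 0
Shipment 7: 11→26, due 29, tardiness 0
Shipment 1: 26→36, due 42, tardiness 0
Shipment 4: 36→57, due 44, tardiness 13
Shipment 6: 57→66, due 56, tardiness 10
Shipment 2: 66→69, due 80, tardiness 0
Shipment 8: 69→71, due 94, tardiness 0
Shipment 3: 71→78, due 95, tardiness 0
Maximum = 13.

13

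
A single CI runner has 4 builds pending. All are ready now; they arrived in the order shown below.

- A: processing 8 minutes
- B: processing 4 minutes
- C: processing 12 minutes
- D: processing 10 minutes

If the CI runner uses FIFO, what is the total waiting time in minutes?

44

FIFO (arrival order): A B C D.
A: waits 0, runs 0→8
B: waits 8, runs 8→12
C: waits 12, runs 12→24
D: waits 24, runs 24→34
Sum = 0+8+12+24 = 44.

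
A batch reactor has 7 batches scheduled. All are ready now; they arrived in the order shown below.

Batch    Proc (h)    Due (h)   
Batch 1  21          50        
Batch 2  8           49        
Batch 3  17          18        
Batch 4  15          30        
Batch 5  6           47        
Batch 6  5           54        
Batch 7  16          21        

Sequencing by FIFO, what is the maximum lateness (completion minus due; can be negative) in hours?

FIFO (arrival order): Batch 1 Batch 2 Batch 3 Batch 4 Batch 5 Batch 6 Batch 7.
Batch 1: 0→21, due 50, lateness -29
Batch 2: 21→29, due 49, lateness -20
Batch 3: 29→46, due 18, lateness 28
Batch 4: 46→61, due 30, lateness 31
Batch 5: 61→67, due 47, lateness 20
Batch 6: 67→72, due 54, lateness 18
Batch 7: 72→88, due 21, lateness 67
Maximum = 67.

67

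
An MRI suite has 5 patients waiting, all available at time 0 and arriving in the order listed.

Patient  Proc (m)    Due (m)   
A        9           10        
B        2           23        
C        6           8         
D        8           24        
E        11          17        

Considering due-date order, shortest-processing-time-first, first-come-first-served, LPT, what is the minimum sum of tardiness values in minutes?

29

EDD (increasing due date): C A E B D.
C: 0→6, due 8, tardiness 0
A: 6→15, due 10, tardiness 5
E: 15→26, due 17, tardiness 9
B: 26→28, due 23, tardiness 5
D: 28→36, due 24, tardiness 12
Sum = 0+5+9+5+12 = 31.
SPT (increasing processing time): B C D A E.
B: 0→2, due 23, tardiness 0
C: 2→8, due 8, tardiness 0
D: 8→16, due 24, tardiness 0
A: 16→25, due 10, tardiness 15
E: 25→36, due 17, tardiness 19
Sum = 0+0+0+15+19 = 34.
FIFO (arrival order): A B C D E.
A: 0→9, due 10, tardiness 0
B: 9→11, due 23, tardiness 0
C: 11→17, due 8, tardiness 9
D: 17→25, due 24, tardiness 1
E: 25→36, due 17, tardiness 19
Sum = 0+0+9+1+19 = 29.
LPT (decreasing processing time): E A D C B.
E: 0→11, due 17, tardiness 0
A: 11→20, due 10, tardiness 10
D: 20→28, due 24, tardiness 4
C: 28→34, due 8, tardiness 26
B: 34→36, due 23, tardiness 13
Sum = 0+10+4+26+13 = 53.
EDD 31, SPT 34, FIFO 29, LPT 53 → minimum 29.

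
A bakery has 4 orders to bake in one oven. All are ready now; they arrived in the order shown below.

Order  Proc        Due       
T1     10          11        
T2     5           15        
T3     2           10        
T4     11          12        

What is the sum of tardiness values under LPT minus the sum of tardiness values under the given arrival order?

LPT (decreasing processing time): T4 T1 T2 T3.
T4: 0→11, due 12, tardiness 0
T1: 11→21, due 11, tardiness 10
T2: 21→26, due 15, tardiness 11
T3: 26→28, due 10, tardiness 18
Sum = 0+10+11+18 = 39.
FIFO (arrival order): T1 T2 T3 T4.
T1: 0→10, due 11, tardiness 0
T2: 10→15, due 15, tardiness 0
T3: 15→17, due 10, tardiness 7
T4: 17→28, due 12, tardiness 16
Sum = 0+0+7+16 = 23.
Difference = 39 − 23 = 16.

16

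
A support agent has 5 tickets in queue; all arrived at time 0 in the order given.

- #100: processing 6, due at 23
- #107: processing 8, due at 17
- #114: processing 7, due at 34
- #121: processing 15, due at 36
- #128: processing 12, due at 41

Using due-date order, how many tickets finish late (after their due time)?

1

EDD (increasing due date): #107 #100 #114 #121 #128.
#107: 0→8, due 17, tardiness 0
#100: 8→14, due 23, tardiness 0
#114: 14→21, due 34, tardiness 0
#121: 21→36, due 36, tardiness 0
#128: 36→48, due 41, tardiness 7
Late tickets: 1.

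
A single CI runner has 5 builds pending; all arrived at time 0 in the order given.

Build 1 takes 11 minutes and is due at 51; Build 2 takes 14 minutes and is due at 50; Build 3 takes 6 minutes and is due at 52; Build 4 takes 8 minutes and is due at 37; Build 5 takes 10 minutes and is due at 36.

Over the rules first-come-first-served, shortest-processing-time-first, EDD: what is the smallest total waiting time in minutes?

79

FIFO (arrival order): Build 1 Build 2 Build 3 Build 4 Build 5.
Build 1: waits 0, runs 0→11
Build 2: waits 11, runs 11→25
Build 3: waits 25, runs 25→31
Build 4: waits 31, runs 31→39
Build 5: waits 39, runs 39→49
Sum = 0+11+25+31+39 = 106.
SPT (increasing processing time): Build 3 Build 4 Build 5 Build 1 Build 2.
Build 3: waits 0, runs 0→6
Build 4: waits 6, runs 6→14
Build 5: waits 14, runs 14→24
Build 1: waits 24, runs 24→35
Build 2: waits 35, runs 35→49
Sum = 0+6+14+24+35 = 79.
EDD (increasing due date): Build 5 Build 4 Build 2 Build 1 Build 3.
Build 5: waits 0, runs 0→10
Build 4: waits 10, runs 10→18
Build 2: waits 18, runs 18→32
Build 1: waits 32, runs 32→43
Build 3: waits 43, runs 43→49
Sum = 0+10+18+32+43 = 103.
FIFO 106, SPT 79, EDD 103 → minimum 79.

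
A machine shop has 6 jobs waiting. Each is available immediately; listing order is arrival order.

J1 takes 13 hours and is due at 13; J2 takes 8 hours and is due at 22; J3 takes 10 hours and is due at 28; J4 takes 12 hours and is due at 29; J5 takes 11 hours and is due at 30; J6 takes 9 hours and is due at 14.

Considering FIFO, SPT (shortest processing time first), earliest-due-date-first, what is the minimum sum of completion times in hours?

203

FIFO (arrival order): J1 J2 J3 J4 J5 J6.
J1: 0→13
J2: 13→21
J3: 21→31
J4: 31→43
J5: 43→54
J6: 54→63
Sum = 13+21+31+43+54+63 = 225.
SPT (increasing processing time): J2 J6 J3 J5 J4 J1.
J2: 0→8
J6: 8→17
J3: 17→27
J5: 27→38
J4: 38→50
J1: 50→63
Sum = 8+17+27+38+50+63 = 203.
EDD (increasing due date): J1 J6 J2 J3 J4 J5.
J1: 0→13
J6: 13→22
J2: 22→30
J3: 30→40
J4: 40→52
J5: 52→63
Sum = 13+22+30+40+52+63 = 220.
FIFO 225, SPT 203, EDD 220 → minimum 203.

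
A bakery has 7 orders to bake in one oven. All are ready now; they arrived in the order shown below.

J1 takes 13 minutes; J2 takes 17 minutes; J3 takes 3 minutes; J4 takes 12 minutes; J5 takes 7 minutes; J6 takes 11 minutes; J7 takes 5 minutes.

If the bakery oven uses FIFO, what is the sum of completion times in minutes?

FIFO (arrival order): J1 J2 J3 J4 J5 J6 J7.
J1: 0→13
J2: 13→30
J3: 30→33
J4: 33→45
J5: 45→52
J6: 52→63
J7: 63→68
Sum = 13+30+33+45+52+63+68 = 304.

304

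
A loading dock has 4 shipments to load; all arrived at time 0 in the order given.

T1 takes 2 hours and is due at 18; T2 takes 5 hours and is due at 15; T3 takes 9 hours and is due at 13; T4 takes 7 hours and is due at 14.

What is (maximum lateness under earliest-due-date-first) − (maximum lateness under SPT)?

EDD (increasing due date): T3 T4 T2 T1.
T3: 0→9, due 13, lateness -4
T4: 9→16, due 14, lateness 2
T2: 16→21, due 15, lateness 6
T1: 21→23, due 18, lateness 5
Maximum = 6.
SPT (increasing processing time): T1 T2 T4 T3.
T1: 0→2, due 18, lateness -16
T2: 2→7, due 15, lateness -8
T4: 7→14, due 14, lateness 0
T3: 14→23, due 13, lateness 10
Maximum = 10.
Difference = 6 − 10 = -4.

-4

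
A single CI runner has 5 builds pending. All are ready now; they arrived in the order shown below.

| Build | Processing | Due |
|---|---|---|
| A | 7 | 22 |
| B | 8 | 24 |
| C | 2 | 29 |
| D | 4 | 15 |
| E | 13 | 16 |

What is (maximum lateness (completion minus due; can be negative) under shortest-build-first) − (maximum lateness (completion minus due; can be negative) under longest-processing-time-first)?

1

SPT (increasing processing time): C D A B E.
C: 0→2, due 29, lateness -27
D: 2→6, due 15, lateness -9
A: 6→13, due 22, lateness -9
B: 13→21, due 24, lateness -3
E: 21→34, due 16, lateness 18
Maximum = 18.
LPT (decreasing processing time): E B A D C.
E: 0→13, due 16, lateness -3
B: 13→21, due 24, lateness -3
A: 21→28, due 22, lateness 6
D: 28→32, due 15, lateness 17
C: 32→34, due 29, lateness 5
Maximum = 17.
Difference = 18 − 17 = 1.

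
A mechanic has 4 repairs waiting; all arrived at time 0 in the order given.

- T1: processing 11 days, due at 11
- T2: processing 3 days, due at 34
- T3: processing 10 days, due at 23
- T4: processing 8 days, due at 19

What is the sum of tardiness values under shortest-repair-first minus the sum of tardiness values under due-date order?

SPT (increasing processing time): T2 T4 T3 T1.
T2: 0→3, due 34, tardiness 0
T4: 3→11, due 19, tardiness 0
T3: 11→21, due 23, tardiness 0
T1: 21→32, due 11, tardiness 21
Sum = 0+0+0+21 = 21.
EDD (increasing due date): T1 T4 T3 T2.
T1: 0→11, due 11, tardiness 0
T4: 11→19, due 19, tardiness 0
T3: 19→29, due 23, tardiness 6
T2: 29→32, due 34, tardiness 0
Sum = 0+0+6+0 = 6.
Difference = 21 − 6 = 15.

15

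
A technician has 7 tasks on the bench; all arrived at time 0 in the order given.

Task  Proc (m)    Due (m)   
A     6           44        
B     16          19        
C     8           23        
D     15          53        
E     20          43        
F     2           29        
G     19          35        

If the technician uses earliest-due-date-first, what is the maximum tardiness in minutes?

EDD (increasing due date): B C F G E A D.
B: 0→16, due 19, tardiness 0
C: 16→24, due 23, tardiness 1
F: 24→26, due 29, tardiness 0
G: 26→45, due 35, tardiness 10
E: 45→65, due 43, tardiness 22
A: 65→71, due 44, tardiness 27
D: 71→86, due 53, tardiness 33
Maximum = 33.

33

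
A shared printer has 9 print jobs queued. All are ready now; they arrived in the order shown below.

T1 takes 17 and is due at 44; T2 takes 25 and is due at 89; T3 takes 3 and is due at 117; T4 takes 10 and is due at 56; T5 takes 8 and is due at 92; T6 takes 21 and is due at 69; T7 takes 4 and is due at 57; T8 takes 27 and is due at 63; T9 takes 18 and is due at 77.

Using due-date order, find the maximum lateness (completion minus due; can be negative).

EDD (increasing due date): T1 T4 T7 T8 T6 T9 T2 T5 T3.
T1: 0→17, due 44, lateness -27
T4: 17→27, due 56, lateness -29
T7: 27→31, due 57, lateness -26
T8: 31→58, due 63, lateness -5
T6: 58→79, due 69, lateness 10
T9: 79→97, due 77, lateness 20
T2: 97→122, due 89, lateness 33
T5: 122→130, due 92, lateness 38
T3: 130→133, due 117, lateness 16
Maximum = 38.

38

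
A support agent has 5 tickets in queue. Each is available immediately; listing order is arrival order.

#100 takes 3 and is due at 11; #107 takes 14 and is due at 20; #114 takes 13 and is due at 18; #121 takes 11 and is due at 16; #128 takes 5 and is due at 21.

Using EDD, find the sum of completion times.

EDD (increasing due date): #100 #121 #114 #107 #128.
#100: 0→3
#121: 3→14
#114: 14→27
#107: 27→41
#128: 41→46
Sum = 3+14+27+41+46 = 131.

131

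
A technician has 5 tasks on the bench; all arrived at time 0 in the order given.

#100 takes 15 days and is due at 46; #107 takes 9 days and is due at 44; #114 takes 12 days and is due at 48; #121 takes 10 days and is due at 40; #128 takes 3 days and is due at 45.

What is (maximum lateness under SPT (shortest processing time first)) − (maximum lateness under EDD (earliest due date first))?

SPT (increasing processing time): #128 #107 #121 #114 #100.
#128: 0→3, due 45, lateness -42
#107: 3→12, due 44, lateness -32
#121: 12→22, due 40, lateness -18
#114: 22→34, due 48, lateness -14
#100: 34→49, due 46, lateness 3
Maximum = 3.
EDD (increasing due date): #121 #107 #128 #100 #114.
#121: 0→10, due 40, lateness -30
#107: 10→19, due 44, lateness -25
#128: 19→22, due 45, lateness -23
#100: 22→37, due 46, lateness -9
#114: 37→49, due 48, lateness 1
Maximum = 1.
Difference = 3 − 1 = 2.

2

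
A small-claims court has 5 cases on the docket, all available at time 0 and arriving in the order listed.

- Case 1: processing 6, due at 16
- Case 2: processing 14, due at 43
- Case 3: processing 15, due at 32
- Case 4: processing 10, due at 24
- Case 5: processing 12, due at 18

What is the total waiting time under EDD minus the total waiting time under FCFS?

EDD (increasing due date): Case 1 Case 5 Case 4 Case 3 Case 2.
Case 1: waits 0, runs 0→6
Case 5: waits 6, runs 6→18
Case 4: waits 18, runs 18→28
Case 3: waits 28, runs 28→43
Case 2: waits 43, runs 43→57
Sum = 0+6+18+28+43 = 95.
FIFO (arrival order): Case 1 Case 2 Case 3 Case 4 Case 5.
Case 1: waits 0, runs 0→6
Case 2: waits 6, runs 6→20
Case 3: waits 20, runs 20→35
Case 4: waits 35, runs 35→45
Case 5: waits 45, runs 45→57
Sum = 0+6+20+35+45 = 106.
Difference = 95 − 106 = -11.

-11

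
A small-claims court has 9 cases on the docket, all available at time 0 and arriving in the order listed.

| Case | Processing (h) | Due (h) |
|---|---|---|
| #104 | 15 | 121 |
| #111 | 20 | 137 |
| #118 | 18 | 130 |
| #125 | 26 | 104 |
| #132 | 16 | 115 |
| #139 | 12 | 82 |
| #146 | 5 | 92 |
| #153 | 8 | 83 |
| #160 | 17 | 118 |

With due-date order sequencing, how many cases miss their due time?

0

EDD (increasing due date): #139 #153 #146 #125 #132 #160 #104 #118 #111.
#139: 0→12, due 82, tardiness 0
#153: 12→20, due 83, tardiness 0
#146: 20→25, due 92, tardiness 0
#125: 25→51, due 104, tardiness 0
#132: 51→67, due 115, tardiness 0
#160: 67→84, due 118, tardiness 0
#104: 84→99, due 121, tardiness 0
#118: 99→117, due 130, tardiness 0
#111: 117→137, due 137, tardiness 0
Late cases: 0.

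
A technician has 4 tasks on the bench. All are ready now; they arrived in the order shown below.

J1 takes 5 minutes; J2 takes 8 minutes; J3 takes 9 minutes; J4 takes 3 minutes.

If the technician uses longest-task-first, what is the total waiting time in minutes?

48

LPT (decreasing processing time): J3 J2 J1 J4.
J3: waits 0, runs 0→9
J2: waits 9, runs 9→17
J1: waits 17, runs 17→22
J4: waits 22, runs 22→25
Sum = 0+9+17+22 = 48.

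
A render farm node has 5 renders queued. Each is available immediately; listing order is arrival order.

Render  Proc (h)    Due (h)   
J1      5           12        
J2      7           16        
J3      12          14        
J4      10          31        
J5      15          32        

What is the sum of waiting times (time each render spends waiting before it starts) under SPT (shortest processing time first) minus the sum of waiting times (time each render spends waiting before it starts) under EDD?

-7

SPT (increasing processing time): J1 J2 J4 J3 J5.
J1: waits 0, runs 0→5
J2: waits 5, runs 5→12
J4: waits 12, runs 12→22
J3: waits 22, runs 22→34
J5: waits 34, runs 34→49
Sum = 0+5+12+22+34 = 73.
EDD (increasing due date): J1 J3 J2 J4 J5.
J1: waits 0, runs 0→5
J3: waits 5, runs 5→17
J2: waits 17, runs 17→24
J4: waits 24, runs 24→34
J5: waits 34, runs 34→49
Sum = 0+5+17+24+34 = 80.
Difference = 73 − 80 = -7.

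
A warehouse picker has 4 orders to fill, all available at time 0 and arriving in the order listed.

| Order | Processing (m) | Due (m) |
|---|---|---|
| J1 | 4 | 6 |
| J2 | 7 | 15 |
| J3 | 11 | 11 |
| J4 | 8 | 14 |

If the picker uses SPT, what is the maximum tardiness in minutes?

SPT (increasing processing time): J1 J2 J4 J3.
J1: 0→4, due 6, tardiness 0
J2: 4→11, due 15, tardiness 0
J4: 11→19, due 14, tardiness 5
J3: 19→30, due 11, tardiness 19
Maximum = 19.

19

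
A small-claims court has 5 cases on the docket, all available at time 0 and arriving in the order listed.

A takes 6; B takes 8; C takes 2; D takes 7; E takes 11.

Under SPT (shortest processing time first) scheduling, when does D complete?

15

SPT (increasing processing time): C A D B E.
C: 0→2
A: 2→8
D: 8→15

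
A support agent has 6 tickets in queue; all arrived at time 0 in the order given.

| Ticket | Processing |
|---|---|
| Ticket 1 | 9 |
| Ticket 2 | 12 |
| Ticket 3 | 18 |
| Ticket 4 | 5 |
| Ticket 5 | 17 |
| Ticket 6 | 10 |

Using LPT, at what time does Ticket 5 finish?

35

LPT (decreasing processing time): Ticket 3 Ticket 5 Ticket 2 Ticket 6 Ticket 1 Ticket 4.
Ticket 3: 0→18
Ticket 5: 18→35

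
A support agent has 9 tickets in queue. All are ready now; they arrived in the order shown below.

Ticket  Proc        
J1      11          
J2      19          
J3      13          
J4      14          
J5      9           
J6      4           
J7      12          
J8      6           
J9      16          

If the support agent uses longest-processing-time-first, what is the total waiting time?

518

LPT (decreasing processing time): J2 J9 J4 J3 J7 J1 J5 J8 J6.
J2: waits 0, runs 0→19
J9: waits 19, runs 19→35
J4: waits 35, runs 35→49
J3: waits 49, runs 49→62
J7: waits 62, runs 62→74
J1: waits 74, runs 74→85
J5: waits 85, runs 85→94
J8: waits 94, runs 94→100
J6: waits 100, runs 100→104
Sum = 0+19+35+49+62+74+85+94+100 = 518.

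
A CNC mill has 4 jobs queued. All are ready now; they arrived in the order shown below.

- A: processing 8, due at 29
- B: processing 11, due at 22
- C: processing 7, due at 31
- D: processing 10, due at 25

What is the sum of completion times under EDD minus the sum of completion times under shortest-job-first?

EDD (increasing due date): B D A C.
B: 0→11
D: 11→21
A: 21→29
C: 29→36
Sum = 11+21+29+36 = 97.
SPT (increasing processing time): C A D B.
C: 0→7
A: 7→15
D: 15→25
B: 25→36
Sum = 7+15+25+36 = 83.
Difference = 97 − 83 = 14.

14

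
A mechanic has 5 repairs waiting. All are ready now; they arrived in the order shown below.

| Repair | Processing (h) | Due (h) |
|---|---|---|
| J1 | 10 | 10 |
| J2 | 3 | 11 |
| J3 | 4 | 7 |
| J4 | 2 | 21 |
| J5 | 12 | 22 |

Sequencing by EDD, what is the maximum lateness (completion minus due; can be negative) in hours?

EDD (increasing due date): J3 J1 J2 J4 J5.
J3: 0→4, due 7, lateness -3
J1: 4→14, due 10, lateness 4
J2: 14→17, due 11, lateness 6
J4: 17→19, due 21, lateness -2
J5: 19→31, due 22, lateness 9
Maximum = 9.

9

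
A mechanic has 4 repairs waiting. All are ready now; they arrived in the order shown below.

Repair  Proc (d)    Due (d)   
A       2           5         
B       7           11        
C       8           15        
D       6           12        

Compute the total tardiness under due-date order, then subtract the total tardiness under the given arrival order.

EDD (increasing due date): A B D C.
A: 0→2, due 5, tardiness 0
B: 2→9, due 11, tardiness 0
D: 9→15, due 12, tardiness 3
C: 15→23, due 15, tardiness 8
Sum = 0+0+3+8 = 11.
FIFO (arrival order): A B C D.
A: 0→2, due 5, tardiness 0
B: 2→9, due 11, tardiness 0
C: 9→17, due 15, tardiness 2
D: 17→23, due 12, tardiness 11
Sum = 0+0+2+11 = 13.
Difference = 11 − 13 = -2.

-2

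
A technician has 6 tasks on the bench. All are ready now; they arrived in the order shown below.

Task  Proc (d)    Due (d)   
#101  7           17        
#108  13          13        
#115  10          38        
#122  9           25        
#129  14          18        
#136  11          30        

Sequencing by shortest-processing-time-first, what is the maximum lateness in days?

46

SPT (increasing processing time): #101 #122 #115 #136 #108 #129.
#101: 0→7, due 17, lateness -10
#122: 7→16, due 25, lateness -9
#115: 16→26, due 38, lateness -12
#136: 26→37, due 30, lateness 7
#108: 37→50, due 13, lateness 37
#129: 50→64, due 18, lateness 46
Maximum = 46.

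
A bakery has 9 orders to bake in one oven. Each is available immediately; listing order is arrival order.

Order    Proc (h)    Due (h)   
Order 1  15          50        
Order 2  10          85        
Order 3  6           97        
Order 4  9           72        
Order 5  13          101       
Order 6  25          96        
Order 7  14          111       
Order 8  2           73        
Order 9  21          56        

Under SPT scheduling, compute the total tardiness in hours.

72

SPT (increasing processing time): Order 8 Order 3 Order 4 Order 2 Order 5 Order 7 Order 1 Order 9 Order 6.
Order 8: 0→2, due 73, tardiness 0
Order 3: 2→8, due 97, tardiness 0
Order 4: 8→17, due 72, tardiness 0
Order 2: 17→27, due 85, tardiness 0
Order 5: 27→40, due 101, tardiness 0
Order 7: 40→54, due 111, tardiness 0
Order 1: 54→69, due 50, tardiness 19
Order 9: 69→90, due 56, tardiness 34
Order 6: 90→115, due 96, tardiness 19
Sum = 0+0+0+0+0+0+19+34+19 = 72.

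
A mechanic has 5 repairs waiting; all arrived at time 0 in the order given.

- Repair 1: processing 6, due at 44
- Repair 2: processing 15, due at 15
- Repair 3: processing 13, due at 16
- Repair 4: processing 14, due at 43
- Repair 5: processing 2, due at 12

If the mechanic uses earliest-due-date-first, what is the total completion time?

EDD (increasing due date): Repair 5 Repair 2 Repair 3 Repair 4 Repair 1.
Repair 5: 0→2
Repair 2: 2→17
Repair 3: 17→30
Repair 4: 30→44
Repair 1: 44→50
Sum = 2+17+30+44+50 = 143.

143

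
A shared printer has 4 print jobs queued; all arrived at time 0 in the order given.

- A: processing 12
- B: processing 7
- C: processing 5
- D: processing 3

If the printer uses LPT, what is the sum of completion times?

82

LPT (decreasing processing time): A B C D.
A: 0→12
B: 12→19
C: 19→24
D: 24→27
Sum = 12+19+24+27 = 82.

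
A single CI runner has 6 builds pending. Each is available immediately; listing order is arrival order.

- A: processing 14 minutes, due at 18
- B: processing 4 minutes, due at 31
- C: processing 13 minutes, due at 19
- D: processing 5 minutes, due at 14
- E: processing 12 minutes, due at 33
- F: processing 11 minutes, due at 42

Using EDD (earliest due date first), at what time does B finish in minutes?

36

EDD (increasing due date): D A C B E F.
D: 0→5
A: 5→19
C: 19→32
B: 32→36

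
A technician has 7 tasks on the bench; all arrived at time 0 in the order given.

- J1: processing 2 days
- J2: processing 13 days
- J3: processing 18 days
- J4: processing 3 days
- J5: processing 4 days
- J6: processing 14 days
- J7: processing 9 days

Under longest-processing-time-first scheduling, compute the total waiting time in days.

268

LPT (decreasing processing time): J3 J6 J2 J7 J5 J4 J1.
J3: waits 0, runs 0→18
J6: waits 18, runs 18→32
J2: waits 32, runs 32→45
J7: waits 45, runs 45→54
J5: waits 54, runs 54→58
J4: waits 58, runs 58→61
J1: waits 61, runs 61→63
Sum = 0+18+32+45+54+58+61 = 268.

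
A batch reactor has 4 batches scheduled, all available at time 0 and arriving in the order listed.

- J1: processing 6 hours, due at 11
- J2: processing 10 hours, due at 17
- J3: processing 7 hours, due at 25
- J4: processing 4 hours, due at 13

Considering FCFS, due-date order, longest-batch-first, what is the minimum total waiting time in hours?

36

FIFO (arrival order): J1 J2 J3 J4.
J1: waits 0, runs 0→6
J2: waits 6, runs 6→16
J3: waits 16, runs 16→23
J4: waits 23, runs 23→27
Sum = 0+6+16+23 = 45.
EDD (increasing due date): J1 J4 J2 J3.
J1: waits 0, runs 0→6
J4: waits 6, runs 6→10
J2: waits 10, runs 10→20
J3: waits 20, runs 20→27
Sum = 0+6+10+20 = 36.
LPT (decreasing processing time): J2 J3 J1 J4.
J2: waits 0, runs 0→10
J3: waits 10, runs 10→17
J1: waits 17, runs 17→23
J4: waits 23, runs 23→27
Sum = 0+10+17+23 = 50.
FIFO 45, EDD 36, LPT 50 → minimum 36.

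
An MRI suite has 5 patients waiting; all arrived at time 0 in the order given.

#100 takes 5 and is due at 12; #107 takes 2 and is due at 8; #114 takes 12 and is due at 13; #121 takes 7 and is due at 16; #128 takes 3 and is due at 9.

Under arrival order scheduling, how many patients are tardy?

3

FIFO (arrival order): #100 #107 #114 #121 #128.
#100: 0→5, due 12, tardiness 0
#107: 5→7, due 8, tardiness 0
#114: 7→19, due 13, tardiness 6
#121: 19→26, due 16, tardiness 10
#128: 26→29, due 9, tardiness 20
Late patients: 3.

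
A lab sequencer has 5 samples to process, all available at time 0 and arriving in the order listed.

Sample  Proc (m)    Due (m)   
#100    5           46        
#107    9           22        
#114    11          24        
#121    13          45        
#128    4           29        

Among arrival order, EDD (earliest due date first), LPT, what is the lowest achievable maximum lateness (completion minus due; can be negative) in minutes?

-4

FIFO (arrival order): #100 #107 #114 #121 #128.
#100: 0→5, due 46, lateness -41
#107: 5→14, due 22, lateness -8
#114: 14→25, due 24, lateness 1
#121: 25→38, due 45, lateness -7
#128: 38→42, due 29, lateness 13
Maximum = 13.
EDD (increasing due date): #107 #114 #128 #121 #100.
#107: 0→9, due 22, lateness -13
#114: 9→20, due 24, lateness -4
#128: 20→24, due 29, lateness -5
#121: 24→37, due 45, lateness -8
#100: 37→42, due 46, lateness -4
Maximum = -4.
LPT (decreasing processing time): #121 #114 #107 #100 #128.
#121: 0→13, due 45, lateness -32
#114: 13→24, due 24, lateness 0
#107: 24→33, due 22, lateness 11
#100: 33→38, due 46, lateness -8
#128: 38→42, due 29, lateness 13
Maximum = 13.
FIFO 13, EDD -4, LPT 13 → minimum -4.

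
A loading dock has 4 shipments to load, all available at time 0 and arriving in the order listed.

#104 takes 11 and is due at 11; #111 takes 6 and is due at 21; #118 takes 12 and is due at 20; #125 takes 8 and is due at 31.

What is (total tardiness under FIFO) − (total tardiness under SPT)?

FIFO (arrival order): #104 #111 #118 #125.
#104: 0→11, due 11, tardiness 0
#111: 11→17, due 21, tardiness 0
#118: 17→29, due 20, tardiness 9
#125: 29→37, due 31, tardiness 6
Sum = 0+0+9+6 = 15.
SPT (increasing processing time): #111 #125 #104 #118.
#111: 0→6, due 21, tardiness 0
#125: 6→14, due 31, tardiness 0
#104: 14→25, due 11, tardiness 14
#118: 25→37, due 20, tardiness 17
Sum = 0+0+14+17 = 31.
Difference = 15 − 31 = -16.

-16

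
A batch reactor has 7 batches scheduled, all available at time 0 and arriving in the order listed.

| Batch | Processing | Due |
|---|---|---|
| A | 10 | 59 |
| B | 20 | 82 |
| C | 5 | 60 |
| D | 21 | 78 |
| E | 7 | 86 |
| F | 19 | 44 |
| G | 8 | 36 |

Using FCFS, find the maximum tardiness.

FIFO (arrival order): A B C D E F G.
A: 0→10, due 59, tardiness 0
B: 10→30, due 82, tardiness 0
C: 30→35, due 60, tardiness 0
D: 35→56, due 78, tardiness 0
E: 56→63, due 86, tardiness 0
F: 63→82, due 44, tardiness 38
G: 82→90, due 36, tardiness 54
Maximum = 54.

54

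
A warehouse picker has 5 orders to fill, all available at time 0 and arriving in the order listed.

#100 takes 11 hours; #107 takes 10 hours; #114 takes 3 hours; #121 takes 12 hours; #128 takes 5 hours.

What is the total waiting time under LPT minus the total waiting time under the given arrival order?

LPT (decreasing processing time): #121 #100 #107 #128 #114.
#121: waits 0, runs 0→12
#100: waits 12, runs 12→23
#107: waits 23, runs 23→33
#128: waits 33, runs 33→38
#114: waits 38, runs 38→41
Sum = 0+12+23+33+38 = 106.
FIFO (arrival order): #100 #107 #114 #121 #128.
#100: waits 0, runs 0→11
#107: waits 11, runs 11→21
#114: waits 21, runs 21→24
#121: waits 24, runs 24→36
#128: waits 36, runs 36→41
Sum = 0+11+21+24+36 = 92.
Difference = 106 − 92 = 14.

14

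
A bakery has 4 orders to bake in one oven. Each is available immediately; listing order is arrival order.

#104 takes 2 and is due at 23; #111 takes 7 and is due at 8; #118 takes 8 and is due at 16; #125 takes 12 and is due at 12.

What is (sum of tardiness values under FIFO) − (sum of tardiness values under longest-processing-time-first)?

FIFO (arrival order): #104 #111 #118 #125.
#104: 0→2, due 23, tardiness 0
#111: 2→9, due 8, tardiness 1
#118: 9→17, due 16, tardiness 1
#125: 17→29, due 12, tardiness 17
Sum = 0+1+1+17 = 19.
LPT (decreasing processing time): #125 #118 #111 #104.
#125: 0→12, due 12, tardiness 0
#118: 12→20, due 16, tardiness 4
#111: 20→27, due 8, tardiness 19
#104: 27→29, due 23, tardiness 6
Sum = 0+4+19+6 = 29.
Difference = 19 − 29 = -10.

-10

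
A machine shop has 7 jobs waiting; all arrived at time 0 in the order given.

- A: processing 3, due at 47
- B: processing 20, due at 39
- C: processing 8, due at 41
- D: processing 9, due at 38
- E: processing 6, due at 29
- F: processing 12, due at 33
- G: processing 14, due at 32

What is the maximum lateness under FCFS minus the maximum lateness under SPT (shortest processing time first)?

7

FIFO (arrival order): A B C D E F G.
A: 0→3, due 47, lateness -44
B: 3→23, due 39, lateness -16
C: 23→31, due 41, lateness -10
D: 31→40, due 38, lateness 2
E: 40→46, due 29, lateness 17
F: 46→58, due 33, lateness 25
G: 58→72, due 32, lateness 40
Maximum = 40.
SPT (increasing processing time): A E C D F G B.
A: 0→3, due 47, lateness -44
E: 3→9, due 29, lateness -20
C: 9→17, due 41, lateness -24
D: 17→26, due 38, lateness -12
F: 26→38, due 33, lateness 5
G: 38→52, due 32, lateness 20
B: 52→72, due 39, lateness 33
Maximum = 33.
Difference = 40 − 33 = 7.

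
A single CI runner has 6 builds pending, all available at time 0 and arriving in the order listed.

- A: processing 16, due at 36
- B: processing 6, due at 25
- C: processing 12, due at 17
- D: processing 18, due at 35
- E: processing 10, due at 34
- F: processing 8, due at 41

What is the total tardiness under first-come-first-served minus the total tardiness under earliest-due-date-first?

FIFO (arrival order): A B C D E F.
A: 0→16, due 36, tardiness 0
B: 16→22, due 25, tardiness 0
C: 22→34, due 17, tardiness 17
D: 34→52, due 35, tardiness 17
E: 52→62, due 34, tardiness 28
F: 62→70, due 41, tardiness 29
Sum = 0+0+17+17+28+29 = 91.
EDD (increasing due date): C B E D A F.
C: 0→12, due 17, tardiness 0
B: 12→18, due 25, tardiness 0
E: 18→28, due 34, tardiness 0
D: 28→46, due 35, tardiness 11
A: 46→62, due 36, tardiness 26
F: 62→70, due 41, tardiness 29
Sum = 0+0+0+11+26+29 = 66.
Difference = 91 − 66 = 25.

25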